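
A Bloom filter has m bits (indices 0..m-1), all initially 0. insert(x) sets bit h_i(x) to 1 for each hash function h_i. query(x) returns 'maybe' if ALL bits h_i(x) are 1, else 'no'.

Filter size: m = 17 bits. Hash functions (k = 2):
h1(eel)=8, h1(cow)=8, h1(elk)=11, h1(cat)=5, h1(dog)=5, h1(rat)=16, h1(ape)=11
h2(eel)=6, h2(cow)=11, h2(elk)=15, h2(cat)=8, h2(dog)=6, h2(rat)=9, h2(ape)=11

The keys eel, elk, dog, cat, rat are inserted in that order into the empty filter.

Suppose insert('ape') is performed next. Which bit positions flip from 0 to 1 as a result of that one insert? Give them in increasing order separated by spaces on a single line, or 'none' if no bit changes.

Answer: none

Derivation:
Start: bits=00000000000000000
After insert 'eel': sets bits 6 8 -> bits=00000010100000000
After insert 'elk': sets bits 11 15 -> bits=00000010100100010
After insert 'dog': sets bits 5 6 -> bits=00000110100100010
After insert 'cat': sets bits 5 8 -> bits=00000110100100010
After insert 'rat': sets bits 9 16 -> bits=00000110110100011
insert 'ape' would touch bits 11; currently bit11=1
Bits that are 0 among those (would change 0->1): none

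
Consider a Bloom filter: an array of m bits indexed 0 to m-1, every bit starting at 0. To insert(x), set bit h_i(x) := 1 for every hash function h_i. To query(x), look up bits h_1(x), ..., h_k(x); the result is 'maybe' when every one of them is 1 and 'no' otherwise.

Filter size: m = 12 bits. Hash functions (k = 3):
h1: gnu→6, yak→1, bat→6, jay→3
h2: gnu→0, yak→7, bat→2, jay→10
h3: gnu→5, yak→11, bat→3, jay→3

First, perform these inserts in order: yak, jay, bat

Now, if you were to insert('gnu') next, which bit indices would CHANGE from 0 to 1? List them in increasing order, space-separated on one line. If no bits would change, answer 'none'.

Start: bits=000000000000
After insert 'yak': sets bits 1 7 11 -> bits=010000010001
After insert 'jay': sets bits 3 10 -> bits=010100010011
After insert 'bat': sets bits 2 3 6 -> bits=011100110011
insert 'gnu' would touch bits 0 5 6; currently bit0=0, bit5=0, bit6=1
Bits that are 0 among those (would change 0->1): 0 5

Answer: 0 5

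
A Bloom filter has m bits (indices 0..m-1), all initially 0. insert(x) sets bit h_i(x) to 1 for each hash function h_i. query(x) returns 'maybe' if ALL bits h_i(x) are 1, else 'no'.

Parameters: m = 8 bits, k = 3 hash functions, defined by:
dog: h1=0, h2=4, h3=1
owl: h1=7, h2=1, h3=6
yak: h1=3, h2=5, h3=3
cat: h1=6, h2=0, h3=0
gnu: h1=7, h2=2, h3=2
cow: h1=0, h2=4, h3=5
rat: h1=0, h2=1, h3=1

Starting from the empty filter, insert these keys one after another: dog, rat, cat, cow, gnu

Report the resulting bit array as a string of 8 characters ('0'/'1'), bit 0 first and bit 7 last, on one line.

Answer: 11101111

Derivation:
Start: bits=00000000
After insert 'dog': sets bits 0 1 4 -> bits=11001000
After insert 'rat': sets bits 0 1 -> bits=11001000
After insert 'cat': sets bits 0 6 -> bits=11001010
After insert 'cow': sets bits 0 4 5 -> bits=11001110
After insert 'gnu': sets bits 2 7 -> bits=11101111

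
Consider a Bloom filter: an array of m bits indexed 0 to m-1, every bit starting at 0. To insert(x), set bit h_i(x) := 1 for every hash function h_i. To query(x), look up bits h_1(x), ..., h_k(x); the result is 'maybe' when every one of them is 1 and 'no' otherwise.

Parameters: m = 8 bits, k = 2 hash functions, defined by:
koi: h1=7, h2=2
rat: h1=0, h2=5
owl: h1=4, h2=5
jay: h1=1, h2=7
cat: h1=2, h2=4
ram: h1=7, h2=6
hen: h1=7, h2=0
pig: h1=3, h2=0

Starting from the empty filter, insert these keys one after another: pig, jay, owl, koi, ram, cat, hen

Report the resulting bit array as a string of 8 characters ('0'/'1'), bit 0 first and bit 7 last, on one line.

Start: bits=00000000
After insert 'pig': sets bits 0 3 -> bits=10010000
After insert 'jay': sets bits 1 7 -> bits=11010001
After insert 'owl': sets bits 4 5 -> bits=11011101
After insert 'koi': sets bits 2 7 -> bits=11111101
After insert 'ram': sets bits 6 7 -> bits=11111111
After insert 'cat': sets bits 2 4 -> bits=11111111
After insert 'hen': sets bits 0 7 -> bits=11111111

Answer: 11111111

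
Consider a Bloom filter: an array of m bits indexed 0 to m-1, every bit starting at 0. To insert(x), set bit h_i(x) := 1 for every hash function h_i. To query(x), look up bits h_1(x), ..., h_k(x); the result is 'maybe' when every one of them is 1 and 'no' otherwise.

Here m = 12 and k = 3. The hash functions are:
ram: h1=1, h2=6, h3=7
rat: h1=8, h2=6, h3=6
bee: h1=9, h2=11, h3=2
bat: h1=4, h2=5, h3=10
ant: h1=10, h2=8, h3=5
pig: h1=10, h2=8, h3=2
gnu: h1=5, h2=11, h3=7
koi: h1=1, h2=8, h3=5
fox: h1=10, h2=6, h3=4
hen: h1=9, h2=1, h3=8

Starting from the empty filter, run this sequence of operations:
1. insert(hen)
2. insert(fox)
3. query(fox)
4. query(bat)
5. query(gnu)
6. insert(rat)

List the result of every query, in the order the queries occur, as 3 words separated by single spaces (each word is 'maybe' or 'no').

Answer: maybe no no

Derivation:
Start: bits=000000000000
Op 1: insert hen -> sets bits 1 8 9 -> bits=010000001100
Op 2: insert fox -> sets bits 4 6 10 -> bits=010010101110
Op 3: query fox -> checks bit4=1, bit6=1, bit10=1 (all 1) -> maybe
Op 4: query bat -> checks bit4=1, bit5=0, bit10=1 (has a 0) -> no
Op 5: query gnu -> checks bit5=0, bit7=0, bit11=0 (has a 0) -> no
Op 6: insert rat -> sets bits 6 8 -> bits=010010101110
Query results in order: maybe no no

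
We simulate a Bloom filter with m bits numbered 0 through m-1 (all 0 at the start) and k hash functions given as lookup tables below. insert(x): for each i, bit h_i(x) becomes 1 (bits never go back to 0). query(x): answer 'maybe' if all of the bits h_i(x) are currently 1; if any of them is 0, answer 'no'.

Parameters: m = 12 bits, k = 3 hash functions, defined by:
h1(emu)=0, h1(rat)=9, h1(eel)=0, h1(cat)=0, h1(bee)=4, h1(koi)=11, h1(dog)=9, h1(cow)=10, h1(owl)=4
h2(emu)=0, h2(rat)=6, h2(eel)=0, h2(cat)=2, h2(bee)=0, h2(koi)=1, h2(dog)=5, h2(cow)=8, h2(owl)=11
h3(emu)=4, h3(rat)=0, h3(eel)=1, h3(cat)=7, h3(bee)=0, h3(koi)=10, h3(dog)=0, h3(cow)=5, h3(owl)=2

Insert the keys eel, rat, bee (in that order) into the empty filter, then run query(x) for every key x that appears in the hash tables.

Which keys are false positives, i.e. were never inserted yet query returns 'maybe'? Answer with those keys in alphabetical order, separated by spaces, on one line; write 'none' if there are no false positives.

Start: bits=000000000000
After insert 'eel': sets bits 0 1 -> bits=110000000000
After insert 'rat': sets bits 0 6 9 -> bits=110000100100
After insert 'bee': sets bits 0 4 -> bits=110010100100
Not inserted: cat cow dog emu koi owl — query each against bits=110010100100:
query cat: checks bit0=1, bit2=0, bit7=0 (has a 0) -> no => not a false positive
query cow: checks bit5=0, bit8=0, bit10=0 (has a 0) -> no => not a false positive
query dog: checks bit0=1, bit5=0, bit9=1 (has a 0) -> no => not a false positive
query emu: checks bit0=1, bit4=1 (all 1) -> maybe => FALSE POSITIVE
query koi: checks bit1=1, bit10=0, bit11=0 (has a 0) -> no => not a false positive
query owl: checks bit2=0, bit4=1, bit11=0 (has a 0) -> no => not a false positive
False positives (alphabetical): emu

Answer: emu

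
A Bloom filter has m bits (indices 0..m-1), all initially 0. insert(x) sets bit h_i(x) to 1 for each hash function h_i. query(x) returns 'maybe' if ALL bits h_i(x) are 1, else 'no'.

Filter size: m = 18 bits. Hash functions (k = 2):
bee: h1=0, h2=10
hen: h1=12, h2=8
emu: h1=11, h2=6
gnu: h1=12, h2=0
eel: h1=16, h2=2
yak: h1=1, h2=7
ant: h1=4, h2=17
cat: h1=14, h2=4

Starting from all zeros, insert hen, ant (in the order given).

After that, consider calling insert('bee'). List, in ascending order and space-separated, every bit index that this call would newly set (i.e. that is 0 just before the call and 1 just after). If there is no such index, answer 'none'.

Start: bits=000000000000000000
After insert 'hen': sets bits 8 12 -> bits=000000001000100000
After insert 'ant': sets bits 4 17 -> bits=000010001000100001
insert 'bee' would touch bits 0 10; currently bit0=0, bit10=0
Bits that are 0 among those (would change 0->1): 0 10

Answer: 0 10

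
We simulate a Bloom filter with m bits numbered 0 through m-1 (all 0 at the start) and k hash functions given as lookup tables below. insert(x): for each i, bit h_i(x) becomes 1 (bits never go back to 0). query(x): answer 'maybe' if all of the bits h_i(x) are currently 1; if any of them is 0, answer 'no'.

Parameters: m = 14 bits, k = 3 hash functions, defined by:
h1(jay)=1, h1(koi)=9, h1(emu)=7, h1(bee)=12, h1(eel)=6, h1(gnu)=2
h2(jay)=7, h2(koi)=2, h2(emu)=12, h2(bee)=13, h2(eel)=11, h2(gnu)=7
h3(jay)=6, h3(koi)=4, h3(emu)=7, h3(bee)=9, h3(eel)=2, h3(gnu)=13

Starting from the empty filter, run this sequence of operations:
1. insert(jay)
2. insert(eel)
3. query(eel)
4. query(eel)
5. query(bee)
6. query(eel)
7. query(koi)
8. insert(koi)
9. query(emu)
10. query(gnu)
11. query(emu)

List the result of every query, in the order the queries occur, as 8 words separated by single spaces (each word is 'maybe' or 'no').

Start: bits=00000000000000
Op 1: insert jay -> sets bits 1 6 7 -> bits=01000011000000
Op 2: insert eel -> sets bits 2 6 11 -> bits=01100011000100
Op 3: query eel -> checks bit2=1, bit6=1, bit11=1 (all 1) -> maybe
Op 4: query eel -> checks bit2=1, bit6=1, bit11=1 (all 1) -> maybe
Op 5: query bee -> checks bit9=0, bit12=0, bit13=0 (has a 0) -> no
Op 6: query eel -> checks bit2=1, bit6=1, bit11=1 (all 1) -> maybe
Op 7: query koi -> checks bit2=1, bit4=0, bit9=0 (has a 0) -> no
Op 8: insert koi -> sets bits 2 4 9 -> bits=01101011010100
Op 9: query emu -> checks bit7=1, bit12=0 (has a 0) -> no
Op 10: query gnu -> checks bit2=1, bit7=1, bit13=0 (has a 0) -> no
Op 11: query emu -> checks bit7=1, bit12=0 (has a 0) -> no
Query results in order: maybe maybe no maybe no no no no

Answer: maybe maybe no maybe no no no no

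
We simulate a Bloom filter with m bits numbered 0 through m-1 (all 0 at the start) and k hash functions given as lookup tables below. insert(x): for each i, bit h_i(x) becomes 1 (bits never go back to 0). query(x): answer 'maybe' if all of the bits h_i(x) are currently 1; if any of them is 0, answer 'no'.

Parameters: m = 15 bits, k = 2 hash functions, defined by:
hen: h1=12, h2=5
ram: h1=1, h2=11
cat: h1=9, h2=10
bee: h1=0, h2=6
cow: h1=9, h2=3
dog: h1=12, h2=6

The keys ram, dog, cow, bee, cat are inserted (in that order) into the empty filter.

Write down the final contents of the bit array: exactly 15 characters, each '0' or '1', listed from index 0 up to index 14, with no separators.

Answer: 110100100111100

Derivation:
Start: bits=000000000000000
After insert 'ram': sets bits 1 11 -> bits=010000000001000
After insert 'dog': sets bits 6 12 -> bits=010000100001100
After insert 'cow': sets bits 3 9 -> bits=010100100101100
After insert 'bee': sets bits 0 6 -> bits=110100100101100
After insert 'cat': sets bits 9 10 -> bits=110100100111100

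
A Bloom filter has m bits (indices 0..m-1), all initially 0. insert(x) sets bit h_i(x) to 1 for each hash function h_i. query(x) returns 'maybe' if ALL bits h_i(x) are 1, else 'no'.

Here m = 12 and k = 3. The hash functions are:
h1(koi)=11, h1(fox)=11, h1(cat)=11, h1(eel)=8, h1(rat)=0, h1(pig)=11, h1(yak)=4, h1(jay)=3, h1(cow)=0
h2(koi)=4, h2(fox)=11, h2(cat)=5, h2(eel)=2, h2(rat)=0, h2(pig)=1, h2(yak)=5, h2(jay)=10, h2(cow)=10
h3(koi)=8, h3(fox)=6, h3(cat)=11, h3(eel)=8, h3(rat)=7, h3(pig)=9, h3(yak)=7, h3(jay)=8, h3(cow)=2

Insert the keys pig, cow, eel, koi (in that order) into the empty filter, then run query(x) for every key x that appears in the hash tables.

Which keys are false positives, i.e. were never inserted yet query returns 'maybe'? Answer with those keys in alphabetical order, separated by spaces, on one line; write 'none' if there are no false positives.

Start: bits=000000000000
After insert 'pig': sets bits 1 9 11 -> bits=010000000101
After insert 'cow': sets bits 0 2 10 -> bits=111000000111
After insert 'eel': sets bits 2 8 -> bits=111000001111
After insert 'koi': sets bits 4 8 11 -> bits=111010001111
Not inserted: cat fox jay rat yak — query each against bits=111010001111:
query cat: checks bit5=0, bit11=1 (has a 0) -> no => not a false positive
query fox: checks bit6=0, bit11=1 (has a 0) -> no => not a false positive
query jay: checks bit3=0, bit8=1, bit10=1 (has a 0) -> no => not a false positive
query rat: checks bit0=1, bit7=0 (has a 0) -> no => not a false positive
query yak: checks bit4=1, bit5=0, bit7=0 (has a 0) -> no => not a false positive
False positives (alphabetical): none

Answer: none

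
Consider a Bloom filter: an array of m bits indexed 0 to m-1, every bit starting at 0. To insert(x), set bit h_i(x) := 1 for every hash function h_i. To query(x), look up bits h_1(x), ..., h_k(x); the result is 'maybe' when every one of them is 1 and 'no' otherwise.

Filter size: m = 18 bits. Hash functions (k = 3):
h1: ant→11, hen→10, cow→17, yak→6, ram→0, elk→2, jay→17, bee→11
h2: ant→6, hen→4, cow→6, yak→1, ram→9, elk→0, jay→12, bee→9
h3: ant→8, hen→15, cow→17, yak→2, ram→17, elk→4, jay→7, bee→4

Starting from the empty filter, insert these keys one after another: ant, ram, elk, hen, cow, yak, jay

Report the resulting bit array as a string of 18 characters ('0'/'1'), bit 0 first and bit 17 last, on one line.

Start: bits=000000000000000000
After insert 'ant': sets bits 6 8 11 -> bits=000000101001000000
After insert 'ram': sets bits 0 9 17 -> bits=100000101101000001
After insert 'elk': sets bits 0 2 4 -> bits=101010101101000001
After insert 'hen': sets bits 4 10 15 -> bits=101010101111000101
After insert 'cow': sets bits 6 17 -> bits=101010101111000101
After insert 'yak': sets bits 1 2 6 -> bits=111010101111000101
After insert 'jay': sets bits 7 12 17 -> bits=111010111111100101

Answer: 111010111111100101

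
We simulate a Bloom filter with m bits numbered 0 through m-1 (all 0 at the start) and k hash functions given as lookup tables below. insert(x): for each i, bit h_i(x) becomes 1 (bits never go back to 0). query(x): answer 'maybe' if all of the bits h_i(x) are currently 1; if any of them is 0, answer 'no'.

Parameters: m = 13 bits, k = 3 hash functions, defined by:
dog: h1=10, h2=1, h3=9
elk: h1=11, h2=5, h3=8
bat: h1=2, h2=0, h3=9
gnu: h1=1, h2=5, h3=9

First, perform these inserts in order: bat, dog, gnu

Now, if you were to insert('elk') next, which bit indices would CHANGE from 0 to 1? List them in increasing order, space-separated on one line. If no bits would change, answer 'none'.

Answer: 8 11

Derivation:
Start: bits=0000000000000
After insert 'bat': sets bits 0 2 9 -> bits=1010000001000
After insert 'dog': sets bits 1 9 10 -> bits=1110000001100
After insert 'gnu': sets bits 1 5 9 -> bits=1110010001100
insert 'elk' would touch bits 5 8 11; currently bit5=1, bit8=0, bit11=0
Bits that are 0 among those (would change 0->1): 8 11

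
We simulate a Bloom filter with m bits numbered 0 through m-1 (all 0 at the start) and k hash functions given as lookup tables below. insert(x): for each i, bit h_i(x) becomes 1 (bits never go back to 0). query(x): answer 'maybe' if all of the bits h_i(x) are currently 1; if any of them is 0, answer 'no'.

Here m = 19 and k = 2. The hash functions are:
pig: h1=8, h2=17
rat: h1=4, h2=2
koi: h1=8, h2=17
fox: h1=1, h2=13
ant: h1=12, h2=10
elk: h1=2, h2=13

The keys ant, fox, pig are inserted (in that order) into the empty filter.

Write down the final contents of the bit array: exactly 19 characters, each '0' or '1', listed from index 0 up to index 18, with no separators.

Answer: 0100000010101100010

Derivation:
Start: bits=0000000000000000000
After insert 'ant': sets bits 10 12 -> bits=0000000000101000000
After insert 'fox': sets bits 1 13 -> bits=0100000000101100000
After insert 'pig': sets bits 8 17 -> bits=0100000010101100010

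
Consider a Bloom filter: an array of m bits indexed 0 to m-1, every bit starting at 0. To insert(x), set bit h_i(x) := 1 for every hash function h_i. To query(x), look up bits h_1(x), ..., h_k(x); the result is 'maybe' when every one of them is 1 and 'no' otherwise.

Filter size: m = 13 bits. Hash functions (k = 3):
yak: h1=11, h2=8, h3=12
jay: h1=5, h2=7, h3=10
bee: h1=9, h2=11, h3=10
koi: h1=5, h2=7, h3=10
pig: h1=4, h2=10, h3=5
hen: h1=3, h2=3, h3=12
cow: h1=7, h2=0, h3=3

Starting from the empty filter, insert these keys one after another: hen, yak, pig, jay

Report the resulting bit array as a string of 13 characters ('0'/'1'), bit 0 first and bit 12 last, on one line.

Answer: 0001110110111

Derivation:
Start: bits=0000000000000
After insert 'hen': sets bits 3 12 -> bits=0001000000001
After insert 'yak': sets bits 8 11 12 -> bits=0001000010011
After insert 'pig': sets bits 4 5 10 -> bits=0001110010111
After insert 'jay': sets bits 5 7 10 -> bits=0001110110111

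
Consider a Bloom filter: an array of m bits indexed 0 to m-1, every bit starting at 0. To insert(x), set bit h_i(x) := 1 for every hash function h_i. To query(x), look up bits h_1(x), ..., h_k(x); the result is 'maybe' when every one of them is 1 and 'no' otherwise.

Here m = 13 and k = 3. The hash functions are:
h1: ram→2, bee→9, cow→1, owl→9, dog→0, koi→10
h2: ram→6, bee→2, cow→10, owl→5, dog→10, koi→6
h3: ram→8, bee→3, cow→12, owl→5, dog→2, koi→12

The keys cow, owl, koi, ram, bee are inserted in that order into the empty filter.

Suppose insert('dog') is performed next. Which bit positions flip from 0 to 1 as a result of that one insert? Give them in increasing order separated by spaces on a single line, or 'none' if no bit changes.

Start: bits=0000000000000
After insert 'cow': sets bits 1 10 12 -> bits=0100000000101
After insert 'owl': sets bits 5 9 -> bits=0100010001101
After insert 'koi': sets bits 6 10 12 -> bits=0100011001101
After insert 'ram': sets bits 2 6 8 -> bits=0110011011101
After insert 'bee': sets bits 2 3 9 -> bits=0111011011101
insert 'dog' would touch bits 0 2 10; currently bit0=0, bit2=1, bit10=1
Bits that are 0 among those (would change 0->1): 0

Answer: 0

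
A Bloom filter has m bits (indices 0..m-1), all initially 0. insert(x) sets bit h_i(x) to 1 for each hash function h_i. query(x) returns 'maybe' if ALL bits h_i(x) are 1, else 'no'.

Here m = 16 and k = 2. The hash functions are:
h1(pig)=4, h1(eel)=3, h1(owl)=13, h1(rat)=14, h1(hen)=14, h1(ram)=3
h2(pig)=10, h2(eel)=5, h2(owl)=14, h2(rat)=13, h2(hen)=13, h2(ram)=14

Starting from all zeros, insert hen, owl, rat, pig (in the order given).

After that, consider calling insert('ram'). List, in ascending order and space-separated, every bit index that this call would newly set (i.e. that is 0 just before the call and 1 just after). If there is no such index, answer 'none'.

Answer: 3

Derivation:
Start: bits=0000000000000000
After insert 'hen': sets bits 13 14 -> bits=0000000000000110
After insert 'owl': sets bits 13 14 -> bits=0000000000000110
After insert 'rat': sets bits 13 14 -> bits=0000000000000110
After insert 'pig': sets bits 4 10 -> bits=0000100000100110
insert 'ram' would touch bits 3 14; currently bit3=0, bit14=1
Bits that are 0 among those (would change 0->1): 3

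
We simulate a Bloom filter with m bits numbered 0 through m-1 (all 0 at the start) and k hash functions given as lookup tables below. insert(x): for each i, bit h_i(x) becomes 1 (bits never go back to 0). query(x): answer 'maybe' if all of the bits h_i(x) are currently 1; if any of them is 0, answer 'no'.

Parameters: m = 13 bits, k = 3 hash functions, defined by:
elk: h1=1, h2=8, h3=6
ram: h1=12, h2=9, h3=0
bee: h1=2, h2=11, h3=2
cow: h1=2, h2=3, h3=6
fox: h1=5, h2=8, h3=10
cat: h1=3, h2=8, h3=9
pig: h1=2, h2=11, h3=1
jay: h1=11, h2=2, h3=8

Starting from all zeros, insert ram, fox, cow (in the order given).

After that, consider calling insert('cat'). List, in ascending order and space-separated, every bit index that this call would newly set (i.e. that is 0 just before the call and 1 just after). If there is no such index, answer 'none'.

Answer: none

Derivation:
Start: bits=0000000000000
After insert 'ram': sets bits 0 9 12 -> bits=1000000001001
After insert 'fox': sets bits 5 8 10 -> bits=1000010011101
After insert 'cow': sets bits 2 3 6 -> bits=1011011011101
insert 'cat' would touch bits 3 8 9; currently bit3=1, bit8=1, bit9=1
Bits that are 0 among those (would change 0->1): none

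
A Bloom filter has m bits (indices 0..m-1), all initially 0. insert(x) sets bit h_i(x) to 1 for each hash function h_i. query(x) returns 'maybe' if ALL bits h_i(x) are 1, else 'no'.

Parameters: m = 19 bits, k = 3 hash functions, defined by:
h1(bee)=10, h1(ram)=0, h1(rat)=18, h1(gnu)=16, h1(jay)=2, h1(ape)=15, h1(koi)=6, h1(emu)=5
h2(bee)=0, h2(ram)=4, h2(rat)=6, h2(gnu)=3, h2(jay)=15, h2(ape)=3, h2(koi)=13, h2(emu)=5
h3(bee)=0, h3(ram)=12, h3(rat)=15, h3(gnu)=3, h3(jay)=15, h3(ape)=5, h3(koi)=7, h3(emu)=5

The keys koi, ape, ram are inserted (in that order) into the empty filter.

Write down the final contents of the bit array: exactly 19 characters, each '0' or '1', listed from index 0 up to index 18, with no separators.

Start: bits=0000000000000000000
After insert 'koi': sets bits 6 7 13 -> bits=0000001100000100000
After insert 'ape': sets bits 3 5 15 -> bits=0001011100000101000
After insert 'ram': sets bits 0 4 12 -> bits=1001111100001101000

Answer: 1001111100001101000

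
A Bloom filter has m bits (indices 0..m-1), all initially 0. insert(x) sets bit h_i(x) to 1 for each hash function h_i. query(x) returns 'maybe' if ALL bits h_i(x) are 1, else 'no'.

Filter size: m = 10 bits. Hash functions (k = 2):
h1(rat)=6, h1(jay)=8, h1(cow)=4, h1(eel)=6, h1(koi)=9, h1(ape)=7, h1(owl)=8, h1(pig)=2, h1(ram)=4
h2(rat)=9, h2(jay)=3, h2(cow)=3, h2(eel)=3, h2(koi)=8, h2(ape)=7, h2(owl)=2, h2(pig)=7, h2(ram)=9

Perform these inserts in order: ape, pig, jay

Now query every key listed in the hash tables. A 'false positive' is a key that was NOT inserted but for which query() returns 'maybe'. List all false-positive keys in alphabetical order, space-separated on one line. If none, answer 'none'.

Start: bits=0000000000
After insert 'ape': sets bits 7 -> bits=0000000100
After insert 'pig': sets bits 2 7 -> bits=0010000100
After insert 'jay': sets bits 3 8 -> bits=0011000110
Not inserted: cow eel koi owl ram rat — query each against bits=0011000110:
query cow: checks bit3=1, bit4=0 (has a 0) -> no => not a false positive
query eel: checks bit3=1, bit6=0 (has a 0) -> no => not a false positive
query koi: checks bit8=1, bit9=0 (has a 0) -> no => not a false positive
query owl: checks bit2=1, bit8=1 (all 1) -> maybe => FALSE POSITIVE
query ram: checks bit4=0, bit9=0 (has a 0) -> no => not a false positive
query rat: checks bit6=0, bit9=0 (has a 0) -> no => not a false positive
False positives (alphabetical): owl

Answer: owl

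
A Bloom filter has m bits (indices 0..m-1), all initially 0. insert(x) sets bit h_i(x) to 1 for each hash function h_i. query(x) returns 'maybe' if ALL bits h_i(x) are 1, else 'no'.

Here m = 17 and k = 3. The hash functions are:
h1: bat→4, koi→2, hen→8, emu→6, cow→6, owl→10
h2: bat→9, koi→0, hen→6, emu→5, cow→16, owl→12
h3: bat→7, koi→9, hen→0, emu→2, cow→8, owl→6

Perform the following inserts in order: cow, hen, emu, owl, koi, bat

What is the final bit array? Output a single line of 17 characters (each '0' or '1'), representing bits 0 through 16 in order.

Start: bits=00000000000000000
After insert 'cow': sets bits 6 8 16 -> bits=00000010100000001
After insert 'hen': sets bits 0 6 8 -> bits=10000010100000001
After insert 'emu': sets bits 2 5 6 -> bits=10100110100000001
After insert 'owl': sets bits 6 10 12 -> bits=10100110101010001
After insert 'koi': sets bits 0 2 9 -> bits=10100110111010001
After insert 'bat': sets bits 4 7 9 -> bits=10101111111010001

Answer: 10101111111010001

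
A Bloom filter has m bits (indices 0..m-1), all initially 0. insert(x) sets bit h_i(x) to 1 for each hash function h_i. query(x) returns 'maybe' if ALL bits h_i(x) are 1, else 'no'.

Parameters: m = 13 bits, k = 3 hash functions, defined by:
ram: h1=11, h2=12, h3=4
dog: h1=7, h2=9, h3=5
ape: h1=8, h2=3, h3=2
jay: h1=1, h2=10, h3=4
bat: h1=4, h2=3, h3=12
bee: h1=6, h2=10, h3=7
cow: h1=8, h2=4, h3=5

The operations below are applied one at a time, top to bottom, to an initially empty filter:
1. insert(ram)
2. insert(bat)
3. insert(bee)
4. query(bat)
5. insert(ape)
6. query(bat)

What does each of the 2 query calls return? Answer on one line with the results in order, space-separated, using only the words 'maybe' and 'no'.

Start: bits=0000000000000
Op 1: insert ram -> sets bits 4 11 12 -> bits=0000100000011
Op 2: insert bat -> sets bits 3 4 12 -> bits=0001100000011
Op 3: insert bee -> sets bits 6 7 10 -> bits=0001101100111
Op 4: query bat -> checks bit3=1, bit4=1, bit12=1 (all 1) -> maybe
Op 5: insert ape -> sets bits 2 3 8 -> bits=0011101110111
Op 6: query bat -> checks bit3=1, bit4=1, bit12=1 (all 1) -> maybe
Query results in order: maybe maybe

Answer: maybe maybe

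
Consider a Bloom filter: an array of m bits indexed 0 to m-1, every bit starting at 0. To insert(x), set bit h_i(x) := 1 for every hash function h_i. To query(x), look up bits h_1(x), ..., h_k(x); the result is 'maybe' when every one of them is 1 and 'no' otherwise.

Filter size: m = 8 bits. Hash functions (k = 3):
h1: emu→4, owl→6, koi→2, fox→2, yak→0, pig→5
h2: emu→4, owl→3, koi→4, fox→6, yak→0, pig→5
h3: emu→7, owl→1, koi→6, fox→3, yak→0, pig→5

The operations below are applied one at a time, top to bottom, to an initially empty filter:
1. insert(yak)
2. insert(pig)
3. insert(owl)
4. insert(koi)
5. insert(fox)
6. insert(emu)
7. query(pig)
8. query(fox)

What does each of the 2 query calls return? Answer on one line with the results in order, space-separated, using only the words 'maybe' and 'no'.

Start: bits=00000000
Op 1: insert yak -> sets bits 0 -> bits=10000000
Op 2: insert pig -> sets bits 5 -> bits=10000100
Op 3: insert owl -> sets bits 1 3 6 -> bits=11010110
Op 4: insert koi -> sets bits 2 4 6 -> bits=11111110
Op 5: insert fox -> sets bits 2 3 6 -> bits=11111110
Op 6: insert emu -> sets bits 4 7 -> bits=11111111
Op 7: query pig -> checks bit5=1 (all 1) -> maybe
Op 8: query fox -> checks bit2=1, bit3=1, bit6=1 (all 1) -> maybe
Query results in order: maybe maybe

Answer: maybe maybe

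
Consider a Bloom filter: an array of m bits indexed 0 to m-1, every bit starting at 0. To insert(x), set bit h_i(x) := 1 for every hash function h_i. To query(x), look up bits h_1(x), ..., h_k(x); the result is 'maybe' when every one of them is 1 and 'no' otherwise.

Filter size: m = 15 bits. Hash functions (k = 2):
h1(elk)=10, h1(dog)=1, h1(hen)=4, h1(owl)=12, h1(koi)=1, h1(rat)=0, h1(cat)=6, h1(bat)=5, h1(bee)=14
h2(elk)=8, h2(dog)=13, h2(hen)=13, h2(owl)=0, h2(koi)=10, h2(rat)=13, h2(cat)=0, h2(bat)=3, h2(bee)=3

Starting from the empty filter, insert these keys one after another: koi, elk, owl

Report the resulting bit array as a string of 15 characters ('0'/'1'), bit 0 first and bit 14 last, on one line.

Start: bits=000000000000000
After insert 'koi': sets bits 1 10 -> bits=010000000010000
After insert 'elk': sets bits 8 10 -> bits=010000001010000
After insert 'owl': sets bits 0 12 -> bits=110000001010100

Answer: 110000001010100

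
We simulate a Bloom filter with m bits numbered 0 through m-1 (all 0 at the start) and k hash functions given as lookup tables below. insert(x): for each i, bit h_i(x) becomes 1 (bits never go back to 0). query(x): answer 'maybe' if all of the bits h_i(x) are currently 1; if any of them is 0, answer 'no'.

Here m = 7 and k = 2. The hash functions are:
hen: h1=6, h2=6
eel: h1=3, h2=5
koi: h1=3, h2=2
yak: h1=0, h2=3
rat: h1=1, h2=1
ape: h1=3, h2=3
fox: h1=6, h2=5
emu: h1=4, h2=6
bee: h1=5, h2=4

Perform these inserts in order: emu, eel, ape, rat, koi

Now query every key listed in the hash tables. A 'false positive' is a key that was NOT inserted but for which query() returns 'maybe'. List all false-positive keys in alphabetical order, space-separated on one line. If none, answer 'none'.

Answer: bee fox hen

Derivation:
Start: bits=0000000
After insert 'emu': sets bits 4 6 -> bits=0000101
After insert 'eel': sets bits 3 5 -> bits=0001111
After insert 'ape': sets bits 3 -> bits=0001111
After insert 'rat': sets bits 1 -> bits=0101111
After insert 'koi': sets bits 2 3 -> bits=0111111
Not inserted: bee fox hen yak — query each against bits=0111111:
query bee: checks bit4=1, bit5=1 (all 1) -> maybe => FALSE POSITIVE
query fox: checks bit5=1, bit6=1 (all 1) -> maybe => FALSE POSITIVE
query hen: checks bit6=1 (all 1) -> maybe => FALSE POSITIVE
query yak: checks bit0=0, bit3=1 (has a 0) -> no => not a false positive
False positives (alphabetical): bee fox hen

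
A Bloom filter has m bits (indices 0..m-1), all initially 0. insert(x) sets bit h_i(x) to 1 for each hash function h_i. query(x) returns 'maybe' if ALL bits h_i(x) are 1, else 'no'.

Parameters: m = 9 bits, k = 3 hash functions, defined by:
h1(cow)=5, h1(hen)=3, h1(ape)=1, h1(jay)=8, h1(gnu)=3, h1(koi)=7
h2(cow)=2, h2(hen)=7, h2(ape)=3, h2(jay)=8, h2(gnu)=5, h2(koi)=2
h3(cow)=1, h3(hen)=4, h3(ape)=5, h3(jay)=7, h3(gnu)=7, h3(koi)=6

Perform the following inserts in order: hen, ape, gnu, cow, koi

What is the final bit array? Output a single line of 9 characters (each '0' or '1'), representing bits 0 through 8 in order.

Answer: 011111110

Derivation:
Start: bits=000000000
After insert 'hen': sets bits 3 4 7 -> bits=000110010
After insert 'ape': sets bits 1 3 5 -> bits=010111010
After insert 'gnu': sets bits 3 5 7 -> bits=010111010
After insert 'cow': sets bits 1 2 5 -> bits=011111010
After insert 'koi': sets bits 2 6 7 -> bits=011111110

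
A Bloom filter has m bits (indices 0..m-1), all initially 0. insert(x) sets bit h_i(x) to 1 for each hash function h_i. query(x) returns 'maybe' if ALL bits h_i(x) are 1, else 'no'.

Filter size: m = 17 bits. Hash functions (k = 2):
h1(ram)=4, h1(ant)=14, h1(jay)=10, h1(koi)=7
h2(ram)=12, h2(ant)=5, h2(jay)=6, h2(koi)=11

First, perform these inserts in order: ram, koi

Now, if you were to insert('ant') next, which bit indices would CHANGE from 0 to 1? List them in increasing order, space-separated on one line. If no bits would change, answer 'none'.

Answer: 5 14

Derivation:
Start: bits=00000000000000000
After insert 'ram': sets bits 4 12 -> bits=00001000000010000
After insert 'koi': sets bits 7 11 -> bits=00001001000110000
insert 'ant' would touch bits 5 14; currently bit5=0, bit14=0
Bits that are 0 among those (would change 0->1): 5 14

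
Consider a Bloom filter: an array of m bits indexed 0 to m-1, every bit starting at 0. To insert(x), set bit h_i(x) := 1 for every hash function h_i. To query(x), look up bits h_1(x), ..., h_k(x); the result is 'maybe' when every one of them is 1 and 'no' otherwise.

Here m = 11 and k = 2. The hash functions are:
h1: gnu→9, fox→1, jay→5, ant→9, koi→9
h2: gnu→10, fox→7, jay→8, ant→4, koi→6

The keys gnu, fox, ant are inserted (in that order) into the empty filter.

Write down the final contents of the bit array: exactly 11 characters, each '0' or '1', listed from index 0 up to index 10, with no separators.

Start: bits=00000000000
After insert 'gnu': sets bits 9 10 -> bits=00000000011
After insert 'fox': sets bits 1 7 -> bits=01000001011
After insert 'ant': sets bits 4 9 -> bits=01001001011

Answer: 01001001011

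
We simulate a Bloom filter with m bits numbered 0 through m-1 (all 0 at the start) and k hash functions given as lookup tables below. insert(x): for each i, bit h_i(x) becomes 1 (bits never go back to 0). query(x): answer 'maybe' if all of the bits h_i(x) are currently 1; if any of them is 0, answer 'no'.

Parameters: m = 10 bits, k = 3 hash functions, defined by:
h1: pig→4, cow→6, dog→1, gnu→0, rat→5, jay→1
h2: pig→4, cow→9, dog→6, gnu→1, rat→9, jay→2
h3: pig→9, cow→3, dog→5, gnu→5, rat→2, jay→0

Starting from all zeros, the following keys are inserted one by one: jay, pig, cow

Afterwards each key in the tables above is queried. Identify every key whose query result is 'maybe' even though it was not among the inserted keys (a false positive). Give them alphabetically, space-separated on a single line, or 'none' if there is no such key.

Start: bits=0000000000
After insert 'jay': sets bits 0 1 2 -> bits=1110000000
After insert 'pig': sets bits 4 9 -> bits=1110100001
After insert 'cow': sets bits 3 6 9 -> bits=1111101001
Not inserted: dog gnu rat — query each against bits=1111101001:
query dog: checks bit1=1, bit5=0, bit6=1 (has a 0) -> no => not a false positive
query gnu: checks bit0=1, bit1=1, bit5=0 (has a 0) -> no => not a false positive
query rat: checks bit2=1, bit5=0, bit9=1 (has a 0) -> no => not a false positive
False positives (alphabetical): none

Answer: none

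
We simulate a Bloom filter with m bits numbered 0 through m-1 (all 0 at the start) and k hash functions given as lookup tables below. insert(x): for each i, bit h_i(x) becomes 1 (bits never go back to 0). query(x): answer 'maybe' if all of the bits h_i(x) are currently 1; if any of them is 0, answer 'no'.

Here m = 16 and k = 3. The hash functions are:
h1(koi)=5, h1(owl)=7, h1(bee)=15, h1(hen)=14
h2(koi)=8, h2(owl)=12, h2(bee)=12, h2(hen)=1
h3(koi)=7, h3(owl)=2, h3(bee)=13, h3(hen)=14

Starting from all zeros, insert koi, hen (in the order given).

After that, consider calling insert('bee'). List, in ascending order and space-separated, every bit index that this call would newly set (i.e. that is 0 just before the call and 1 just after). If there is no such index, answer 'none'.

Answer: 12 13 15

Derivation:
Start: bits=0000000000000000
After insert 'koi': sets bits 5 7 8 -> bits=0000010110000000
After insert 'hen': sets bits 1 14 -> bits=0100010110000010
insert 'bee' would touch bits 12 13 15; currently bit12=0, bit13=0, bit15=0
Bits that are 0 among those (would change 0->1): 12 13 15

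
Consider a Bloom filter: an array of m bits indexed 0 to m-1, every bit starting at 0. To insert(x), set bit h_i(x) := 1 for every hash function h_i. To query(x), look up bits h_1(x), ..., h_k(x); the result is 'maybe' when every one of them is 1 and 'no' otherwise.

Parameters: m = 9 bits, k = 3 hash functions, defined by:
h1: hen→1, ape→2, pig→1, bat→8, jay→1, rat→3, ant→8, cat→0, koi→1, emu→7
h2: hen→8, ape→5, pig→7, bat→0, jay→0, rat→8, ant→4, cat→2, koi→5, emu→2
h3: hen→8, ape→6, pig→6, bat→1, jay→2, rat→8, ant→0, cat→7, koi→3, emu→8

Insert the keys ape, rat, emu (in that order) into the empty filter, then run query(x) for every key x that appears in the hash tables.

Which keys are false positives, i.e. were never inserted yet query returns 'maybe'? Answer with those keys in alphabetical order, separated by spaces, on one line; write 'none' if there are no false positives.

Start: bits=000000000
After insert 'ape': sets bits 2 5 6 -> bits=001001100
After insert 'rat': sets bits 3 8 -> bits=001101101
After insert 'emu': sets bits 2 7 8 -> bits=001101111
Not inserted: ant bat cat hen jay koi pig — query each against bits=001101111:
query ant: checks bit0=0, bit4=0, bit8=1 (has a 0) -> no => not a false positive
query bat: checks bit0=0, bit1=0, bit8=1 (has a 0) -> no => not a false positive
query cat: checks bit0=0, bit2=1, bit7=1 (has a 0) -> no => not a false positive
query hen: checks bit1=0, bit8=1 (has a 0) -> no => not a false positive
query jay: checks bit0=0, bit1=0, bit2=1 (has a 0) -> no => not a false positive
query koi: checks bit1=0, bit3=1, bit5=1 (has a 0) -> no => not a false positive
query pig: checks bit1=0, bit6=1, bit7=1 (has a 0) -> no => not a false positive
False positives (alphabetical): none

Answer: none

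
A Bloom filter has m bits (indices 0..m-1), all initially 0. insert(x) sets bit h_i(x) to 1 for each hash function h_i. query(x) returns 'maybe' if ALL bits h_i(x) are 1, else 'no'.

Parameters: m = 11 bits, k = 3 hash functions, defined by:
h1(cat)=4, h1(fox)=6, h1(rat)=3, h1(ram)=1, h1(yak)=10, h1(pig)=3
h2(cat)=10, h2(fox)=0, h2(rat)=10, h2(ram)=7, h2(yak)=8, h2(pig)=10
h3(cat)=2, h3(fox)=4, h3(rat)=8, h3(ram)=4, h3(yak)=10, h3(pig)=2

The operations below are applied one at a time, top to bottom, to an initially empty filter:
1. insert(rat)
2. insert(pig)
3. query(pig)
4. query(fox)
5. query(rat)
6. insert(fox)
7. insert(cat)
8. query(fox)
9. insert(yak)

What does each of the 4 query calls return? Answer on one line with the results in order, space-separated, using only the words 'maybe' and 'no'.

Answer: maybe no maybe maybe

Derivation:
Start: bits=00000000000
Op 1: insert rat -> sets bits 3 8 10 -> bits=00010000101
Op 2: insert pig -> sets bits 2 3 10 -> bits=00110000101
Op 3: query pig -> checks bit2=1, bit3=1, bit10=1 (all 1) -> maybe
Op 4: query fox -> checks bit0=0, bit4=0, bit6=0 (has a 0) -> no
Op 5: query rat -> checks bit3=1, bit8=1, bit10=1 (all 1) -> maybe
Op 6: insert fox -> sets bits 0 4 6 -> bits=10111010101
Op 7: insert cat -> sets bits 2 4 10 -> bits=10111010101
Op 8: query fox -> checks bit0=1, bit4=1, bit6=1 (all 1) -> maybe
Op 9: insert yak -> sets bits 8 10 -> bits=10111010101
Query results in order: maybe no maybe maybe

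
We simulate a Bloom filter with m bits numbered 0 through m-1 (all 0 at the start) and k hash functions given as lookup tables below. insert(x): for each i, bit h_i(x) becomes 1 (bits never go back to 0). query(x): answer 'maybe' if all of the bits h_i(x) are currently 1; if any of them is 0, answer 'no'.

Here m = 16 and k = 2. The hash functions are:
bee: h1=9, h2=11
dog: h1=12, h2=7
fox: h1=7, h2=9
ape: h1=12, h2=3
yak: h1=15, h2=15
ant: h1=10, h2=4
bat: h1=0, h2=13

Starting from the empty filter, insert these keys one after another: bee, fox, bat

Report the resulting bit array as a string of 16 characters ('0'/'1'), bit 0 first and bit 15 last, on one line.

Answer: 1000000101010100

Derivation:
Start: bits=0000000000000000
After insert 'bee': sets bits 9 11 -> bits=0000000001010000
After insert 'fox': sets bits 7 9 -> bits=0000000101010000
After insert 'bat': sets bits 0 13 -> bits=1000000101010100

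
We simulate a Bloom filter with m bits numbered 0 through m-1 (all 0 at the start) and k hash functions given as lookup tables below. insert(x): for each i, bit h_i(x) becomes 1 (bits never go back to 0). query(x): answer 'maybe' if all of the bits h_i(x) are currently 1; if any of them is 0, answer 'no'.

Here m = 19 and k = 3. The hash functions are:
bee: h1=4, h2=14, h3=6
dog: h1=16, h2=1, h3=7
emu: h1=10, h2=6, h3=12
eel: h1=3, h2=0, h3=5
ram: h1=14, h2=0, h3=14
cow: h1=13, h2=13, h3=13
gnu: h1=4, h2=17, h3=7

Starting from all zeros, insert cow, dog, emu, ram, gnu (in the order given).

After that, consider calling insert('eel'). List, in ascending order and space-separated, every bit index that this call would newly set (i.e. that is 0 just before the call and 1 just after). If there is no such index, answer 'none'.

Start: bits=0000000000000000000
After insert 'cow': sets bits 13 -> bits=0000000000000100000
After insert 'dog': sets bits 1 7 16 -> bits=0100000100000100100
After insert 'emu': sets bits 6 10 12 -> bits=0100001100101100100
After insert 'ram': sets bits 0 14 -> bits=1100001100101110100
After insert 'gnu': sets bits 4 7 17 -> bits=1100101100101110110
insert 'eel' would touch bits 0 3 5; currently bit0=1, bit3=0, bit5=0
Bits that are 0 among those (would change 0->1): 3 5

Answer: 3 5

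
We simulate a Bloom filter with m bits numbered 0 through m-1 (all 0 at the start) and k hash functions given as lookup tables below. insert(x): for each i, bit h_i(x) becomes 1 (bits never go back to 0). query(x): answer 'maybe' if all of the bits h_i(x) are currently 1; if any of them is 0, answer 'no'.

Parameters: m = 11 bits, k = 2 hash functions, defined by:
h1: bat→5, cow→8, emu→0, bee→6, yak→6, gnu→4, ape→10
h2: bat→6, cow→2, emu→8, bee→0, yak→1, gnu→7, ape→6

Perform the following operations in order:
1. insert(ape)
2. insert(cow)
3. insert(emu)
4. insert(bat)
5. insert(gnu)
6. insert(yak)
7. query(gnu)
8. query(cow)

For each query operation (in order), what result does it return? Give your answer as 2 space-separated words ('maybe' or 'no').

Answer: maybe maybe

Derivation:
Start: bits=00000000000
Op 1: insert ape -> sets bits 6 10 -> bits=00000010001
Op 2: insert cow -> sets bits 2 8 -> bits=00100010101
Op 3: insert emu -> sets bits 0 8 -> bits=10100010101
Op 4: insert bat -> sets bits 5 6 -> bits=10100110101
Op 5: insert gnu -> sets bits 4 7 -> bits=10101111101
Op 6: insert yak -> sets bits 1 6 -> bits=11101111101
Op 7: query gnu -> checks bit4=1, bit7=1 (all 1) -> maybe
Op 8: query cow -> checks bit2=1, bit8=1 (all 1) -> maybe
Query results in order: maybe maybe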